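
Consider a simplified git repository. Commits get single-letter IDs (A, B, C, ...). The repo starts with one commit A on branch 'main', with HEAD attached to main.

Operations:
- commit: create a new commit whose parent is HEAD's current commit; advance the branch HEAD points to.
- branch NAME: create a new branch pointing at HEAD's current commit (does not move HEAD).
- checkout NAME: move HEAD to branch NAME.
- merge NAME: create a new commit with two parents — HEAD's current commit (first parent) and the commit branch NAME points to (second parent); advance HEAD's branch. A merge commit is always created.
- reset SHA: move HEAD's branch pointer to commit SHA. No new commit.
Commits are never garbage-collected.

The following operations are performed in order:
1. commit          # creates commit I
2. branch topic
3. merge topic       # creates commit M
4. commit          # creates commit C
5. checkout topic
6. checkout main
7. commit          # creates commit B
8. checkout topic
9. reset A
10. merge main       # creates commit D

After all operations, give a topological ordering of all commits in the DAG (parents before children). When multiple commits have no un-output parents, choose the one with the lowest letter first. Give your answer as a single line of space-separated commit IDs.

Answer: A I M C B D

Derivation:
After op 1 (commit): HEAD=main@I [main=I]
After op 2 (branch): HEAD=main@I [main=I topic=I]
After op 3 (merge): HEAD=main@M [main=M topic=I]
After op 4 (commit): HEAD=main@C [main=C topic=I]
After op 5 (checkout): HEAD=topic@I [main=C topic=I]
After op 6 (checkout): HEAD=main@C [main=C topic=I]
After op 7 (commit): HEAD=main@B [main=B topic=I]
After op 8 (checkout): HEAD=topic@I [main=B topic=I]
After op 9 (reset): HEAD=topic@A [main=B topic=A]
After op 10 (merge): HEAD=topic@D [main=B topic=D]
commit A: parents=[]
commit B: parents=['C']
commit C: parents=['M']
commit D: parents=['A', 'B']
commit I: parents=['A']
commit M: parents=['I', 'I']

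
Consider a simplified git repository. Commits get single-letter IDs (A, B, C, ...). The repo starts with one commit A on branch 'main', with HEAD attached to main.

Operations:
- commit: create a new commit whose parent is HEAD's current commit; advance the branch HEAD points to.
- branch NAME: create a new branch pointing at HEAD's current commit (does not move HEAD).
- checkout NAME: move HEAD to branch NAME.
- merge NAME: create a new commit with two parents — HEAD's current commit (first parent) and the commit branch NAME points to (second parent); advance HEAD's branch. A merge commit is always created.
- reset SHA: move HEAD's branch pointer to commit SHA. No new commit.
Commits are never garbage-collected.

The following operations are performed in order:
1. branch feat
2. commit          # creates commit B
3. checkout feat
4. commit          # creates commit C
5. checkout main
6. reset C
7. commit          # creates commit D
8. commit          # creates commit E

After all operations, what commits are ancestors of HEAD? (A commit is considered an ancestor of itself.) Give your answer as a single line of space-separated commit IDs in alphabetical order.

Answer: A C D E

Derivation:
After op 1 (branch): HEAD=main@A [feat=A main=A]
After op 2 (commit): HEAD=main@B [feat=A main=B]
After op 3 (checkout): HEAD=feat@A [feat=A main=B]
After op 4 (commit): HEAD=feat@C [feat=C main=B]
After op 5 (checkout): HEAD=main@B [feat=C main=B]
After op 6 (reset): HEAD=main@C [feat=C main=C]
After op 7 (commit): HEAD=main@D [feat=C main=D]
After op 8 (commit): HEAD=main@E [feat=C main=E]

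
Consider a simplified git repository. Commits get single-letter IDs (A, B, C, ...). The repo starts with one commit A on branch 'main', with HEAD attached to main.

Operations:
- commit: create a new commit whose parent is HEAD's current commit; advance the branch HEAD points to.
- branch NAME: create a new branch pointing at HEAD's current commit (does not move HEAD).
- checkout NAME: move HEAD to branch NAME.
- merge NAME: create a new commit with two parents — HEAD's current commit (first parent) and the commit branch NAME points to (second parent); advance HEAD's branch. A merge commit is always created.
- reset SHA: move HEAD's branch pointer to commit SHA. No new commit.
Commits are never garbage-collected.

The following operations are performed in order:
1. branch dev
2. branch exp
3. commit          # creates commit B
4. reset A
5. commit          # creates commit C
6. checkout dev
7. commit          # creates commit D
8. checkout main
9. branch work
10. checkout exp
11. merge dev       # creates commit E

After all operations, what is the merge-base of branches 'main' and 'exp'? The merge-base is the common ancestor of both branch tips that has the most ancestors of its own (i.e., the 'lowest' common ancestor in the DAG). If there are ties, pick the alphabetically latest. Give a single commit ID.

After op 1 (branch): HEAD=main@A [dev=A main=A]
After op 2 (branch): HEAD=main@A [dev=A exp=A main=A]
After op 3 (commit): HEAD=main@B [dev=A exp=A main=B]
After op 4 (reset): HEAD=main@A [dev=A exp=A main=A]
After op 5 (commit): HEAD=main@C [dev=A exp=A main=C]
After op 6 (checkout): HEAD=dev@A [dev=A exp=A main=C]
After op 7 (commit): HEAD=dev@D [dev=D exp=A main=C]
After op 8 (checkout): HEAD=main@C [dev=D exp=A main=C]
After op 9 (branch): HEAD=main@C [dev=D exp=A main=C work=C]
After op 10 (checkout): HEAD=exp@A [dev=D exp=A main=C work=C]
After op 11 (merge): HEAD=exp@E [dev=D exp=E main=C work=C]
ancestors(main=C): ['A', 'C']
ancestors(exp=E): ['A', 'D', 'E']
common: ['A']

Answer: A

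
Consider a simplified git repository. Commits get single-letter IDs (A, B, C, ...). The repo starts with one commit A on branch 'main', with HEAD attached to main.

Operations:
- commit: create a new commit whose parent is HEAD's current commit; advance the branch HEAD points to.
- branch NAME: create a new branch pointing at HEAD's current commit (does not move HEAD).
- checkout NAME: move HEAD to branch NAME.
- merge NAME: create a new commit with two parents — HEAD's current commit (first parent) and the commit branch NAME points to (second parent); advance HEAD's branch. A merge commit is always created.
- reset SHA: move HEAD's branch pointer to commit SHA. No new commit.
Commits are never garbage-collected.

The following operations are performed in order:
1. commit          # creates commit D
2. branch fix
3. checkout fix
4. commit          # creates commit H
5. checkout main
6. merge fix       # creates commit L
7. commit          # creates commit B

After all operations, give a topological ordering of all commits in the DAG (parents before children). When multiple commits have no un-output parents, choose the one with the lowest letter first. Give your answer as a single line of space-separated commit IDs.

Answer: A D H L B

Derivation:
After op 1 (commit): HEAD=main@D [main=D]
After op 2 (branch): HEAD=main@D [fix=D main=D]
After op 3 (checkout): HEAD=fix@D [fix=D main=D]
After op 4 (commit): HEAD=fix@H [fix=H main=D]
After op 5 (checkout): HEAD=main@D [fix=H main=D]
After op 6 (merge): HEAD=main@L [fix=H main=L]
After op 7 (commit): HEAD=main@B [fix=H main=B]
commit A: parents=[]
commit B: parents=['L']
commit D: parents=['A']
commit H: parents=['D']
commit L: parents=['D', 'H']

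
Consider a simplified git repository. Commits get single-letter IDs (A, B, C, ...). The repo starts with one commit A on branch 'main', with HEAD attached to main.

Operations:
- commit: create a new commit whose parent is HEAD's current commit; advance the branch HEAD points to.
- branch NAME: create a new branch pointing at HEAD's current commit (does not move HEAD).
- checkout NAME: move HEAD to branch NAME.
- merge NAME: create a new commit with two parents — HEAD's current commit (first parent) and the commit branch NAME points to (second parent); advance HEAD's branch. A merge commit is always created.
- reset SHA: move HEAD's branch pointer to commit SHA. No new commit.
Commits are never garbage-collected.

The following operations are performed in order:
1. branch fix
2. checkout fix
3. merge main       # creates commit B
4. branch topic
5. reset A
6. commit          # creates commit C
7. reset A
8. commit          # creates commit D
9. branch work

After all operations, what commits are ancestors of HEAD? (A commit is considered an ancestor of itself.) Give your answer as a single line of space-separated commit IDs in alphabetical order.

After op 1 (branch): HEAD=main@A [fix=A main=A]
After op 2 (checkout): HEAD=fix@A [fix=A main=A]
After op 3 (merge): HEAD=fix@B [fix=B main=A]
After op 4 (branch): HEAD=fix@B [fix=B main=A topic=B]
After op 5 (reset): HEAD=fix@A [fix=A main=A topic=B]
After op 6 (commit): HEAD=fix@C [fix=C main=A topic=B]
After op 7 (reset): HEAD=fix@A [fix=A main=A topic=B]
After op 8 (commit): HEAD=fix@D [fix=D main=A topic=B]
After op 9 (branch): HEAD=fix@D [fix=D main=A topic=B work=D]

Answer: A D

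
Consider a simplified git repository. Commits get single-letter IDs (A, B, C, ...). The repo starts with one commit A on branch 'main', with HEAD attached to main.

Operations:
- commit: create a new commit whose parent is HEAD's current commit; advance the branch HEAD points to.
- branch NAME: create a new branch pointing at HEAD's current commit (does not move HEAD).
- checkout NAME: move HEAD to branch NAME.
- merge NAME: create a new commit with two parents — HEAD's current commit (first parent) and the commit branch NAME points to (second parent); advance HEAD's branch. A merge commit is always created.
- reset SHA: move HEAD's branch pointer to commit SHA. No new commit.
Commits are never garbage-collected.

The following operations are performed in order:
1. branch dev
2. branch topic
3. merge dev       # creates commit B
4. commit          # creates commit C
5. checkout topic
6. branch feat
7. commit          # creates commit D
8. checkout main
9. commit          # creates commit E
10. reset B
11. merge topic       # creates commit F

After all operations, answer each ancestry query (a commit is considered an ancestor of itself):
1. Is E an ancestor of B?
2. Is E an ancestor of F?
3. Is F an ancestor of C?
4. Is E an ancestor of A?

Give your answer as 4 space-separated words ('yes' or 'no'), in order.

After op 1 (branch): HEAD=main@A [dev=A main=A]
After op 2 (branch): HEAD=main@A [dev=A main=A topic=A]
After op 3 (merge): HEAD=main@B [dev=A main=B topic=A]
After op 4 (commit): HEAD=main@C [dev=A main=C topic=A]
After op 5 (checkout): HEAD=topic@A [dev=A main=C topic=A]
After op 6 (branch): HEAD=topic@A [dev=A feat=A main=C topic=A]
After op 7 (commit): HEAD=topic@D [dev=A feat=A main=C topic=D]
After op 8 (checkout): HEAD=main@C [dev=A feat=A main=C topic=D]
After op 9 (commit): HEAD=main@E [dev=A feat=A main=E topic=D]
After op 10 (reset): HEAD=main@B [dev=A feat=A main=B topic=D]
After op 11 (merge): HEAD=main@F [dev=A feat=A main=F topic=D]
ancestors(B) = {A,B}; E in? no
ancestors(F) = {A,B,D,F}; E in? no
ancestors(C) = {A,B,C}; F in? no
ancestors(A) = {A}; E in? no

Answer: no no no no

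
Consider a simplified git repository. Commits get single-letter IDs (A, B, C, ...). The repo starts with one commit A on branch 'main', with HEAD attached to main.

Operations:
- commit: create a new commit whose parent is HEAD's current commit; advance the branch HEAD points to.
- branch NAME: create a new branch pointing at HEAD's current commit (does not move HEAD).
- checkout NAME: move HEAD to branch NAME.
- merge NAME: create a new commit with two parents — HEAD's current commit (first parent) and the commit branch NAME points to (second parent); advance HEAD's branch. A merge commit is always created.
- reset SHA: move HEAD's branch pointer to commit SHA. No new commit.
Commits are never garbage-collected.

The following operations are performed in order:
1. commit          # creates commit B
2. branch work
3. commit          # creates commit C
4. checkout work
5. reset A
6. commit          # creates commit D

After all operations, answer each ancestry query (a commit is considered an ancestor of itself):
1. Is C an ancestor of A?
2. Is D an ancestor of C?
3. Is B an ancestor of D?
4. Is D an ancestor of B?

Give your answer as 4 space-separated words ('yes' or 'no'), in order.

After op 1 (commit): HEAD=main@B [main=B]
After op 2 (branch): HEAD=main@B [main=B work=B]
After op 3 (commit): HEAD=main@C [main=C work=B]
After op 4 (checkout): HEAD=work@B [main=C work=B]
After op 5 (reset): HEAD=work@A [main=C work=A]
After op 6 (commit): HEAD=work@D [main=C work=D]
ancestors(A) = {A}; C in? no
ancestors(C) = {A,B,C}; D in? no
ancestors(D) = {A,D}; B in? no
ancestors(B) = {A,B}; D in? no

Answer: no no no no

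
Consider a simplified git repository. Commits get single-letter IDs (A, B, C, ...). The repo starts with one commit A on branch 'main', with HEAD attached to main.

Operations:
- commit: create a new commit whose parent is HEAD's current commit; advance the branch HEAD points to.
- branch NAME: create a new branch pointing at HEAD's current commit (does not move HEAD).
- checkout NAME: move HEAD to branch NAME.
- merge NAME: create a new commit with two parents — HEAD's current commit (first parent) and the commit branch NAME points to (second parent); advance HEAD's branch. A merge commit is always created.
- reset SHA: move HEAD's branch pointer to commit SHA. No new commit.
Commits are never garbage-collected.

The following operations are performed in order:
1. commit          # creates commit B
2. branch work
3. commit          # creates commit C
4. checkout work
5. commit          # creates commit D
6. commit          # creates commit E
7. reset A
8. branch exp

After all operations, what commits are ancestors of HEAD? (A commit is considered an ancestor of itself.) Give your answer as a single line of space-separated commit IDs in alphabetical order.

After op 1 (commit): HEAD=main@B [main=B]
After op 2 (branch): HEAD=main@B [main=B work=B]
After op 3 (commit): HEAD=main@C [main=C work=B]
After op 4 (checkout): HEAD=work@B [main=C work=B]
After op 5 (commit): HEAD=work@D [main=C work=D]
After op 6 (commit): HEAD=work@E [main=C work=E]
After op 7 (reset): HEAD=work@A [main=C work=A]
After op 8 (branch): HEAD=work@A [exp=A main=C work=A]

Answer: A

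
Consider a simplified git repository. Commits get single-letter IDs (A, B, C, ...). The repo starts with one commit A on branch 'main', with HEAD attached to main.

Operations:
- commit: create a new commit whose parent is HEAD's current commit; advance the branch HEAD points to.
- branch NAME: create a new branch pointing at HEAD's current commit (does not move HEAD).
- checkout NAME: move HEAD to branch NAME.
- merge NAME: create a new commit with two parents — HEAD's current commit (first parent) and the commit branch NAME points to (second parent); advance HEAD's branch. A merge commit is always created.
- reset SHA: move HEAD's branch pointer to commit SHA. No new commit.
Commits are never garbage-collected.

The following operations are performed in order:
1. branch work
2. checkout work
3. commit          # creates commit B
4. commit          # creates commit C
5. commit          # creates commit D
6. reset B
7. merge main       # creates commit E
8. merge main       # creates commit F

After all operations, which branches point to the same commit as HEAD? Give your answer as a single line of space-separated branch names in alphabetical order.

After op 1 (branch): HEAD=main@A [main=A work=A]
After op 2 (checkout): HEAD=work@A [main=A work=A]
After op 3 (commit): HEAD=work@B [main=A work=B]
After op 4 (commit): HEAD=work@C [main=A work=C]
After op 5 (commit): HEAD=work@D [main=A work=D]
After op 6 (reset): HEAD=work@B [main=A work=B]
After op 7 (merge): HEAD=work@E [main=A work=E]
After op 8 (merge): HEAD=work@F [main=A work=F]

Answer: work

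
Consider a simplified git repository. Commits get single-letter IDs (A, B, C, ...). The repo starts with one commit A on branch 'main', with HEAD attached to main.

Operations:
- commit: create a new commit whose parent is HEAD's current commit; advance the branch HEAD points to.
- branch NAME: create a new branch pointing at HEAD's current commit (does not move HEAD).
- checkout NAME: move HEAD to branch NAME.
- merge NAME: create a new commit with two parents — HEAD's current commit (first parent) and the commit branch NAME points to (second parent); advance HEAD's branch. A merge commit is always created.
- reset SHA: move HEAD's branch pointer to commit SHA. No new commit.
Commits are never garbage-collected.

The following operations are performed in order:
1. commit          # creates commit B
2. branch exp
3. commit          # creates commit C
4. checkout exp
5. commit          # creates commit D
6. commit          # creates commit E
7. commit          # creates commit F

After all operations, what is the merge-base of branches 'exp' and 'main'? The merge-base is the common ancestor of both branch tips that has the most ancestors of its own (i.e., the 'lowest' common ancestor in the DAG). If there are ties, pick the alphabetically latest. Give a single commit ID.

After op 1 (commit): HEAD=main@B [main=B]
After op 2 (branch): HEAD=main@B [exp=B main=B]
After op 3 (commit): HEAD=main@C [exp=B main=C]
After op 4 (checkout): HEAD=exp@B [exp=B main=C]
After op 5 (commit): HEAD=exp@D [exp=D main=C]
After op 6 (commit): HEAD=exp@E [exp=E main=C]
After op 7 (commit): HEAD=exp@F [exp=F main=C]
ancestors(exp=F): ['A', 'B', 'D', 'E', 'F']
ancestors(main=C): ['A', 'B', 'C']
common: ['A', 'B']

Answer: B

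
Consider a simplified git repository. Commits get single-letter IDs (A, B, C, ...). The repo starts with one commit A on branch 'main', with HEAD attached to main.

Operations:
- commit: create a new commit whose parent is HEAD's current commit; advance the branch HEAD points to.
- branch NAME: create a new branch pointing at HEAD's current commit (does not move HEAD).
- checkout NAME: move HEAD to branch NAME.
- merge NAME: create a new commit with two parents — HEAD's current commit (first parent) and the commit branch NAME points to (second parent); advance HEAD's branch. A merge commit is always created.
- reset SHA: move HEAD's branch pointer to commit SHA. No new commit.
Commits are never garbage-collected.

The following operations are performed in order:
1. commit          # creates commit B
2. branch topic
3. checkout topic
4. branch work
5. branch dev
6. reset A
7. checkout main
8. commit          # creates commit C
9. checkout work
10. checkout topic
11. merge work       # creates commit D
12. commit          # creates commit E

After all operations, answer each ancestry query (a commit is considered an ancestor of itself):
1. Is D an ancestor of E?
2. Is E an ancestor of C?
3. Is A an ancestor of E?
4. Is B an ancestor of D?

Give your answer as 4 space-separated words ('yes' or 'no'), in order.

Answer: yes no yes yes

Derivation:
After op 1 (commit): HEAD=main@B [main=B]
After op 2 (branch): HEAD=main@B [main=B topic=B]
After op 3 (checkout): HEAD=topic@B [main=B topic=B]
After op 4 (branch): HEAD=topic@B [main=B topic=B work=B]
After op 5 (branch): HEAD=topic@B [dev=B main=B topic=B work=B]
After op 6 (reset): HEAD=topic@A [dev=B main=B topic=A work=B]
After op 7 (checkout): HEAD=main@B [dev=B main=B topic=A work=B]
After op 8 (commit): HEAD=main@C [dev=B main=C topic=A work=B]
After op 9 (checkout): HEAD=work@B [dev=B main=C topic=A work=B]
After op 10 (checkout): HEAD=topic@A [dev=B main=C topic=A work=B]
After op 11 (merge): HEAD=topic@D [dev=B main=C topic=D work=B]
After op 12 (commit): HEAD=topic@E [dev=B main=C topic=E work=B]
ancestors(E) = {A,B,D,E}; D in? yes
ancestors(C) = {A,B,C}; E in? no
ancestors(E) = {A,B,D,E}; A in? yes
ancestors(D) = {A,B,D}; B in? yes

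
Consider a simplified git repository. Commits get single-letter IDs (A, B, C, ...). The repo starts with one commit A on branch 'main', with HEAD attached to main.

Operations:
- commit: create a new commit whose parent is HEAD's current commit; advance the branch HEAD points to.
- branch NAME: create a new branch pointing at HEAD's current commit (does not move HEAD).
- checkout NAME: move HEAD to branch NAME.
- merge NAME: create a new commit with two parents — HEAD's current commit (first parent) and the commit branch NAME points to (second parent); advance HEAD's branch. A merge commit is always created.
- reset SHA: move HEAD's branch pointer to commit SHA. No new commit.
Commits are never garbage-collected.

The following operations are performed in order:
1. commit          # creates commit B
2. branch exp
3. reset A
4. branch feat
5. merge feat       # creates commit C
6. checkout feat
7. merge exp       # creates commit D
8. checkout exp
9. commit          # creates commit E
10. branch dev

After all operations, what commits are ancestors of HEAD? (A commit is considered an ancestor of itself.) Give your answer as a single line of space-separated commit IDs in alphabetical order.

After op 1 (commit): HEAD=main@B [main=B]
After op 2 (branch): HEAD=main@B [exp=B main=B]
After op 3 (reset): HEAD=main@A [exp=B main=A]
After op 4 (branch): HEAD=main@A [exp=B feat=A main=A]
After op 5 (merge): HEAD=main@C [exp=B feat=A main=C]
After op 6 (checkout): HEAD=feat@A [exp=B feat=A main=C]
After op 7 (merge): HEAD=feat@D [exp=B feat=D main=C]
After op 8 (checkout): HEAD=exp@B [exp=B feat=D main=C]
After op 9 (commit): HEAD=exp@E [exp=E feat=D main=C]
After op 10 (branch): HEAD=exp@E [dev=E exp=E feat=D main=C]

Answer: A B E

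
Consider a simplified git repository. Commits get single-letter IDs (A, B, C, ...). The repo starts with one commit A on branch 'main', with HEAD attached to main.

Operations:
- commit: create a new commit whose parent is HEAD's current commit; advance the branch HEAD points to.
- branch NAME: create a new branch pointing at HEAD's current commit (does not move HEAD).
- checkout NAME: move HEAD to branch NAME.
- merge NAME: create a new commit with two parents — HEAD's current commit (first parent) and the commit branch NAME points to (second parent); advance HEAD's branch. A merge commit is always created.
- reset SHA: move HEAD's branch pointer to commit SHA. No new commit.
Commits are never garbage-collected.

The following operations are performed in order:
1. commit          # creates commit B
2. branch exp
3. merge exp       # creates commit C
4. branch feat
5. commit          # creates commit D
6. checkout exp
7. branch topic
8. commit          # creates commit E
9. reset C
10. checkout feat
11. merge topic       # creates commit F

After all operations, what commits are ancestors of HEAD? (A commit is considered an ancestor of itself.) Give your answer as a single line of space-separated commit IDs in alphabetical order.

After op 1 (commit): HEAD=main@B [main=B]
After op 2 (branch): HEAD=main@B [exp=B main=B]
After op 3 (merge): HEAD=main@C [exp=B main=C]
After op 4 (branch): HEAD=main@C [exp=B feat=C main=C]
After op 5 (commit): HEAD=main@D [exp=B feat=C main=D]
After op 6 (checkout): HEAD=exp@B [exp=B feat=C main=D]
After op 7 (branch): HEAD=exp@B [exp=B feat=C main=D topic=B]
After op 8 (commit): HEAD=exp@E [exp=E feat=C main=D topic=B]
After op 9 (reset): HEAD=exp@C [exp=C feat=C main=D topic=B]
After op 10 (checkout): HEAD=feat@C [exp=C feat=C main=D topic=B]
After op 11 (merge): HEAD=feat@F [exp=C feat=F main=D topic=B]

Answer: A B C F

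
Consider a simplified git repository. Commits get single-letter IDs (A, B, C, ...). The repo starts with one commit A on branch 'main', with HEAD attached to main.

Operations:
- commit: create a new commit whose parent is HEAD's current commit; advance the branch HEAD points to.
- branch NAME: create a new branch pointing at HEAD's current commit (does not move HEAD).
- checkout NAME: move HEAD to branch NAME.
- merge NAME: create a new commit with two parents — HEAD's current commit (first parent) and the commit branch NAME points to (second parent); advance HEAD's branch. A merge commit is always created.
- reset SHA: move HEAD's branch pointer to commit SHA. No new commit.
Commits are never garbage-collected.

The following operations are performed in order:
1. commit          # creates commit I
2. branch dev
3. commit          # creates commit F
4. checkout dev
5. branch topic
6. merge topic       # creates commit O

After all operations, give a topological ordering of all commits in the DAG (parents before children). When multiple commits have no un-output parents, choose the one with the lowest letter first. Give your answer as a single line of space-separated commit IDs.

After op 1 (commit): HEAD=main@I [main=I]
After op 2 (branch): HEAD=main@I [dev=I main=I]
After op 3 (commit): HEAD=main@F [dev=I main=F]
After op 4 (checkout): HEAD=dev@I [dev=I main=F]
After op 5 (branch): HEAD=dev@I [dev=I main=F topic=I]
After op 6 (merge): HEAD=dev@O [dev=O main=F topic=I]
commit A: parents=[]
commit F: parents=['I']
commit I: parents=['A']
commit O: parents=['I', 'I']

Answer: A I F O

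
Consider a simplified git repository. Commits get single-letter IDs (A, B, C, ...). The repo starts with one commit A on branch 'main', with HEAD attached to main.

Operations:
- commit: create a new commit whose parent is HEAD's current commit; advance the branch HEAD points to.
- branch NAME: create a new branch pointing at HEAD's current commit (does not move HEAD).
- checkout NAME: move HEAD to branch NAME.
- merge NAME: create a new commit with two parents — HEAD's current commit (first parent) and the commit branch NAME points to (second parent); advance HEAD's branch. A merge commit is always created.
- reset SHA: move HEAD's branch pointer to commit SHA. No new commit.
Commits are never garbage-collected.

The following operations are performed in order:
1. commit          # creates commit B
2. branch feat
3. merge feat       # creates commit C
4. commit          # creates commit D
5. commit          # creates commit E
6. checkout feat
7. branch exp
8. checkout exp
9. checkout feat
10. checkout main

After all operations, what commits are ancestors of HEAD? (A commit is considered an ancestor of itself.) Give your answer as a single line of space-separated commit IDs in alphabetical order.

After op 1 (commit): HEAD=main@B [main=B]
After op 2 (branch): HEAD=main@B [feat=B main=B]
After op 3 (merge): HEAD=main@C [feat=B main=C]
After op 4 (commit): HEAD=main@D [feat=B main=D]
After op 5 (commit): HEAD=main@E [feat=B main=E]
After op 6 (checkout): HEAD=feat@B [feat=B main=E]
After op 7 (branch): HEAD=feat@B [exp=B feat=B main=E]
After op 8 (checkout): HEAD=exp@B [exp=B feat=B main=E]
After op 9 (checkout): HEAD=feat@B [exp=B feat=B main=E]
After op 10 (checkout): HEAD=main@E [exp=B feat=B main=E]

Answer: A B C D E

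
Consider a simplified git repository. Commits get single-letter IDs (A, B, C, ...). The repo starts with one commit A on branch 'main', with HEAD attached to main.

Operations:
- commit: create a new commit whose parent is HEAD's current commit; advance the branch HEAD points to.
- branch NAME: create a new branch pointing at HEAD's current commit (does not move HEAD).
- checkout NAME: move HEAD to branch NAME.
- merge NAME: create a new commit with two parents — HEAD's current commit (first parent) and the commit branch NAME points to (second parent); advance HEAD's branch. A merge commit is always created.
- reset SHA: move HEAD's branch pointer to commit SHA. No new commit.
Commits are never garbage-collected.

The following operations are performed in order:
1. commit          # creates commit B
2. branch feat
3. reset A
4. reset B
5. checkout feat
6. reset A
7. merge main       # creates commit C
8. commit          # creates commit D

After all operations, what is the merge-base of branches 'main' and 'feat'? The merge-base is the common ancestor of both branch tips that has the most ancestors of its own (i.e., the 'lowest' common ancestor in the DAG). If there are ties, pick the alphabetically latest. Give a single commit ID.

After op 1 (commit): HEAD=main@B [main=B]
After op 2 (branch): HEAD=main@B [feat=B main=B]
After op 3 (reset): HEAD=main@A [feat=B main=A]
After op 4 (reset): HEAD=main@B [feat=B main=B]
After op 5 (checkout): HEAD=feat@B [feat=B main=B]
After op 6 (reset): HEAD=feat@A [feat=A main=B]
After op 7 (merge): HEAD=feat@C [feat=C main=B]
After op 8 (commit): HEAD=feat@D [feat=D main=B]
ancestors(main=B): ['A', 'B']
ancestors(feat=D): ['A', 'B', 'C', 'D']
common: ['A', 'B']

Answer: B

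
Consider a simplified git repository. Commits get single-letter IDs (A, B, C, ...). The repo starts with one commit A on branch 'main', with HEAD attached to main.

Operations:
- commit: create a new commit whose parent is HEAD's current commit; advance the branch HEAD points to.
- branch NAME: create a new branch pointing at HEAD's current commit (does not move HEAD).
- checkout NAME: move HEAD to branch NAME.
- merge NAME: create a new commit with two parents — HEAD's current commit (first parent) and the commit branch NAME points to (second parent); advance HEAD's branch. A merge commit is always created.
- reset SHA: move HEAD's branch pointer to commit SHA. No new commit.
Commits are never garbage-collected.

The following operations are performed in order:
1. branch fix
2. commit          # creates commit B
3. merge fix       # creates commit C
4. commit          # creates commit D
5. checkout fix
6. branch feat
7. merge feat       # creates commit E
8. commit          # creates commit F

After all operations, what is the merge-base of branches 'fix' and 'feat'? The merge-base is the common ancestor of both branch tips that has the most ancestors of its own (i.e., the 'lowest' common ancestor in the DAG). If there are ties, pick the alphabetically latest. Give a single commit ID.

After op 1 (branch): HEAD=main@A [fix=A main=A]
After op 2 (commit): HEAD=main@B [fix=A main=B]
After op 3 (merge): HEAD=main@C [fix=A main=C]
After op 4 (commit): HEAD=main@D [fix=A main=D]
After op 5 (checkout): HEAD=fix@A [fix=A main=D]
After op 6 (branch): HEAD=fix@A [feat=A fix=A main=D]
After op 7 (merge): HEAD=fix@E [feat=A fix=E main=D]
After op 8 (commit): HEAD=fix@F [feat=A fix=F main=D]
ancestors(fix=F): ['A', 'E', 'F']
ancestors(feat=A): ['A']
common: ['A']

Answer: A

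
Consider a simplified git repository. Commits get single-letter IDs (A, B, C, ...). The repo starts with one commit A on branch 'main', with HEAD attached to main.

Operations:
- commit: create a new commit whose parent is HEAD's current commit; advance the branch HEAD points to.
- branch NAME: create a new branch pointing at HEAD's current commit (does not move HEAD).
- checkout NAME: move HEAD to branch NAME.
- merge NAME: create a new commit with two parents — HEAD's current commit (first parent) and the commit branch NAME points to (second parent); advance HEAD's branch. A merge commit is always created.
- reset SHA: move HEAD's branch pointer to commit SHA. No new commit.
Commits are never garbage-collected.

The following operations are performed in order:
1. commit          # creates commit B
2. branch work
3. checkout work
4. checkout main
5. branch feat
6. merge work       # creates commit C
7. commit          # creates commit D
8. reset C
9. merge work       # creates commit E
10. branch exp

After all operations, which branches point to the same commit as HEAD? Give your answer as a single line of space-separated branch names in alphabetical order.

After op 1 (commit): HEAD=main@B [main=B]
After op 2 (branch): HEAD=main@B [main=B work=B]
After op 3 (checkout): HEAD=work@B [main=B work=B]
After op 4 (checkout): HEAD=main@B [main=B work=B]
After op 5 (branch): HEAD=main@B [feat=B main=B work=B]
After op 6 (merge): HEAD=main@C [feat=B main=C work=B]
After op 7 (commit): HEAD=main@D [feat=B main=D work=B]
After op 8 (reset): HEAD=main@C [feat=B main=C work=B]
After op 9 (merge): HEAD=main@E [feat=B main=E work=B]
After op 10 (branch): HEAD=main@E [exp=E feat=B main=E work=B]

Answer: exp main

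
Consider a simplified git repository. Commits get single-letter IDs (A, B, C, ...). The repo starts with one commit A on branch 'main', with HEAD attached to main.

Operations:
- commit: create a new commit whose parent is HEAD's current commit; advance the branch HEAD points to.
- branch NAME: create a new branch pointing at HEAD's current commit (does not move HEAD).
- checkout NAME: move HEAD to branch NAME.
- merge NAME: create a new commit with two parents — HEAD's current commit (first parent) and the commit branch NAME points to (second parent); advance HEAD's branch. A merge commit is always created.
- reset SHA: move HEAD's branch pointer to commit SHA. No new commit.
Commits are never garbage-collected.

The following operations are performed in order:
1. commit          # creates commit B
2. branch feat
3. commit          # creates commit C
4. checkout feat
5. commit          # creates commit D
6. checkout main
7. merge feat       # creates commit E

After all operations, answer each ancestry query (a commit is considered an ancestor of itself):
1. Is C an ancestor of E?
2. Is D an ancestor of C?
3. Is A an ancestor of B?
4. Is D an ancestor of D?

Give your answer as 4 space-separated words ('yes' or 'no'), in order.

Answer: yes no yes yes

Derivation:
After op 1 (commit): HEAD=main@B [main=B]
After op 2 (branch): HEAD=main@B [feat=B main=B]
After op 3 (commit): HEAD=main@C [feat=B main=C]
After op 4 (checkout): HEAD=feat@B [feat=B main=C]
After op 5 (commit): HEAD=feat@D [feat=D main=C]
After op 6 (checkout): HEAD=main@C [feat=D main=C]
After op 7 (merge): HEAD=main@E [feat=D main=E]
ancestors(E) = {A,B,C,D,E}; C in? yes
ancestors(C) = {A,B,C}; D in? no
ancestors(B) = {A,B}; A in? yes
ancestors(D) = {A,B,D}; D in? yes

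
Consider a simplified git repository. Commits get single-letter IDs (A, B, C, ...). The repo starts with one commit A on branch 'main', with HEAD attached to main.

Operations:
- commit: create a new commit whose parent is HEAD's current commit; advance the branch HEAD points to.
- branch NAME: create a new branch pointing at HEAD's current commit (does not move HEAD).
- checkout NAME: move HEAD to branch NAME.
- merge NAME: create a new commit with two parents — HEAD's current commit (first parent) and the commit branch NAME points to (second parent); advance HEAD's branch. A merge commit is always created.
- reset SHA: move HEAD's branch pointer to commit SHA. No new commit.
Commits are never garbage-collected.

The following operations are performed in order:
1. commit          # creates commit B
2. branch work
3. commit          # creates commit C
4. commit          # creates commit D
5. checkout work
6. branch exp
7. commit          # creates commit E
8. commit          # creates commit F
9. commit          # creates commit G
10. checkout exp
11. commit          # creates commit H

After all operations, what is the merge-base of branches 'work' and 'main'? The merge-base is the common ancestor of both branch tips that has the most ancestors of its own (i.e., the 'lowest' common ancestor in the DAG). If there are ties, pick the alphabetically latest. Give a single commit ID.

After op 1 (commit): HEAD=main@B [main=B]
After op 2 (branch): HEAD=main@B [main=B work=B]
After op 3 (commit): HEAD=main@C [main=C work=B]
After op 4 (commit): HEAD=main@D [main=D work=B]
After op 5 (checkout): HEAD=work@B [main=D work=B]
After op 6 (branch): HEAD=work@B [exp=B main=D work=B]
After op 7 (commit): HEAD=work@E [exp=B main=D work=E]
After op 8 (commit): HEAD=work@F [exp=B main=D work=F]
After op 9 (commit): HEAD=work@G [exp=B main=D work=G]
After op 10 (checkout): HEAD=exp@B [exp=B main=D work=G]
After op 11 (commit): HEAD=exp@H [exp=H main=D work=G]
ancestors(work=G): ['A', 'B', 'E', 'F', 'G']
ancestors(main=D): ['A', 'B', 'C', 'D']
common: ['A', 'B']

Answer: B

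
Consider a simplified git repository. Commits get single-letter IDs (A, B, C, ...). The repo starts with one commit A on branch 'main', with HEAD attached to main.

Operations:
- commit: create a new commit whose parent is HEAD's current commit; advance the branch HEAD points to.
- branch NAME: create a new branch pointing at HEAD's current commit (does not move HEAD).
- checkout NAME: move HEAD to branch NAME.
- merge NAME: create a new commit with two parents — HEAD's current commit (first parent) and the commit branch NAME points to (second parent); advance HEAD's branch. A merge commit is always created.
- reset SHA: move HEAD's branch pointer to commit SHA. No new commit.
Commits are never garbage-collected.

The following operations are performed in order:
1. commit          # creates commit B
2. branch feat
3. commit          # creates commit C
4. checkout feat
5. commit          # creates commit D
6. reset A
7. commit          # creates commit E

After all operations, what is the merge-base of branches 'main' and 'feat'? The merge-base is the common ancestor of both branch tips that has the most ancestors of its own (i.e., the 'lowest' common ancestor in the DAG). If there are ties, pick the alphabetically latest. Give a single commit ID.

Answer: A

Derivation:
After op 1 (commit): HEAD=main@B [main=B]
After op 2 (branch): HEAD=main@B [feat=B main=B]
After op 3 (commit): HEAD=main@C [feat=B main=C]
After op 4 (checkout): HEAD=feat@B [feat=B main=C]
After op 5 (commit): HEAD=feat@D [feat=D main=C]
After op 6 (reset): HEAD=feat@A [feat=A main=C]
After op 7 (commit): HEAD=feat@E [feat=E main=C]
ancestors(main=C): ['A', 'B', 'C']
ancestors(feat=E): ['A', 'E']
common: ['A']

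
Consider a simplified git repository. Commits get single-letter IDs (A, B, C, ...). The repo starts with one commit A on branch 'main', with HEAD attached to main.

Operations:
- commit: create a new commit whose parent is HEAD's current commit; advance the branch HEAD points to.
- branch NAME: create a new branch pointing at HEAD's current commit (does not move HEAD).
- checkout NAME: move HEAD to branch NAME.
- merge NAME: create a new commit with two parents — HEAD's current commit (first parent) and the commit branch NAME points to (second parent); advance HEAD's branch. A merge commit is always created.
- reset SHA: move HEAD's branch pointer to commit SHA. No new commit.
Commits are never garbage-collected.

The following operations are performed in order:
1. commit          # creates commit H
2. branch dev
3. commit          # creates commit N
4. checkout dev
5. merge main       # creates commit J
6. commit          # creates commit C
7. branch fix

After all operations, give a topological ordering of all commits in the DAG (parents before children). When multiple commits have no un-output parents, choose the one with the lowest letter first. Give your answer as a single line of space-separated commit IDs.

Answer: A H N J C

Derivation:
After op 1 (commit): HEAD=main@H [main=H]
After op 2 (branch): HEAD=main@H [dev=H main=H]
After op 3 (commit): HEAD=main@N [dev=H main=N]
After op 4 (checkout): HEAD=dev@H [dev=H main=N]
After op 5 (merge): HEAD=dev@J [dev=J main=N]
After op 6 (commit): HEAD=dev@C [dev=C main=N]
After op 7 (branch): HEAD=dev@C [dev=C fix=C main=N]
commit A: parents=[]
commit C: parents=['J']
commit H: parents=['A']
commit J: parents=['H', 'N']
commit N: parents=['H']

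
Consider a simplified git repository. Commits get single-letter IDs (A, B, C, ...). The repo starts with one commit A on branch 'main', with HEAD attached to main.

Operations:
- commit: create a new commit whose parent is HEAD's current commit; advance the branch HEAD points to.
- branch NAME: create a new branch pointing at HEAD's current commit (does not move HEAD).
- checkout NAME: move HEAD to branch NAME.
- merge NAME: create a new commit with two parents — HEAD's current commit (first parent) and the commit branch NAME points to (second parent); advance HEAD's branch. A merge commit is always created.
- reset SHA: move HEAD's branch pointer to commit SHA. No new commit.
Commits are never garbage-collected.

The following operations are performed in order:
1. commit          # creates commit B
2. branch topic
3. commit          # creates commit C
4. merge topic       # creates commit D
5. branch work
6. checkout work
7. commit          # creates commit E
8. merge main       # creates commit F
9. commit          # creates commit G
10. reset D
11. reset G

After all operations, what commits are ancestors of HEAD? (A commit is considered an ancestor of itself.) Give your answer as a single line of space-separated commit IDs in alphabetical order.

After op 1 (commit): HEAD=main@B [main=B]
After op 2 (branch): HEAD=main@B [main=B topic=B]
After op 3 (commit): HEAD=main@C [main=C topic=B]
After op 4 (merge): HEAD=main@D [main=D topic=B]
After op 5 (branch): HEAD=main@D [main=D topic=B work=D]
After op 6 (checkout): HEAD=work@D [main=D topic=B work=D]
After op 7 (commit): HEAD=work@E [main=D topic=B work=E]
After op 8 (merge): HEAD=work@F [main=D topic=B work=F]
After op 9 (commit): HEAD=work@G [main=D topic=B work=G]
After op 10 (reset): HEAD=work@D [main=D topic=B work=D]
After op 11 (reset): HEAD=work@G [main=D topic=B work=G]

Answer: A B C D E F G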